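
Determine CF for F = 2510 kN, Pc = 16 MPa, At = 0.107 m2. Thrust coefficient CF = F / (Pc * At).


CF = 2510000 / (16e6 * 0.107) = 1.47

1.47


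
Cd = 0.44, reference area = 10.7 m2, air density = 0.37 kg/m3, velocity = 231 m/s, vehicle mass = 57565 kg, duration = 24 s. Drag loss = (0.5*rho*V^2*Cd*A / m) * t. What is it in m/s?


D = 0.5 * 0.37 * 231^2 * 0.44 * 10.7 = 46476.36 N
a = 46476.36 / 57565 = 0.8074 m/s2
dV = 0.8074 * 24 = 19.4 m/s

19.4 m/s


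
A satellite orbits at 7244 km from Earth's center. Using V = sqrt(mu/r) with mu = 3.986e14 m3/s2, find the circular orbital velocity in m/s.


V = sqrt(3.986e14 / 7244000) = 7418 m/s

7418 m/s


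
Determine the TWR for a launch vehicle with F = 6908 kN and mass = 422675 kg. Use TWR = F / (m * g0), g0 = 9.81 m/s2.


TWR = 6908000 / (422675 * 9.81) = 1.67

1.67


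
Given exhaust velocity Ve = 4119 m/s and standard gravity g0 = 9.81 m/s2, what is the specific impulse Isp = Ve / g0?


Isp = Ve / g0 = 4119 / 9.81 = 419.9 s

419.9 s


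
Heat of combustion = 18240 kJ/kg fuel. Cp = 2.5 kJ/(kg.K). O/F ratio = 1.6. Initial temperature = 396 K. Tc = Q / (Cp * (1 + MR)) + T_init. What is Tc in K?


Tc = 18240 / (2.5 * (1 + 1.6)) + 396 = 3202 K

3202 K


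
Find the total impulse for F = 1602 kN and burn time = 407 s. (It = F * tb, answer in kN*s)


It = 1602 * 407 = 652014 kN*s

652014 kN*s


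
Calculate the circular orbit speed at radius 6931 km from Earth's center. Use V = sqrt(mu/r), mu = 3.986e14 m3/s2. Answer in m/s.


V = sqrt(3.986e14 / 6931000) = 7584 m/s

7584 m/s


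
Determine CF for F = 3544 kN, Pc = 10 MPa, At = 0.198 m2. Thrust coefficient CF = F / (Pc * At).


CF = 3544000 / (10e6 * 0.198) = 1.79

1.79


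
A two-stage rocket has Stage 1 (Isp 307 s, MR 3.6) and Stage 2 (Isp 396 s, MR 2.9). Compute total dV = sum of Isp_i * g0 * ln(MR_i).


dV1 = 307 * 9.81 * ln(3.6) = 3857.8 m/s
dV2 = 396 * 9.81 * ln(2.9) = 4136.1 m/s
Total dV = 3857.8 + 4136.1 = 7993.9 m/s ~ 7994 m/s

7994 m/s


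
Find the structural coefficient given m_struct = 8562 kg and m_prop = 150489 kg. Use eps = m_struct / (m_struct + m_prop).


eps = 8562 / (8562 + 150489) = 0.0538

0.0538


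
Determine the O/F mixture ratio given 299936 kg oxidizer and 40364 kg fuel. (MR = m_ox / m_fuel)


MR = 299936 / 40364 = 7.43

7.43


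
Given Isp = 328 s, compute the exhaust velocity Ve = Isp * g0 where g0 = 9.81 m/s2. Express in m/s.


Ve = Isp * g0 = 328 * 9.81 = 3217.7 m/s

3217.7 m/s


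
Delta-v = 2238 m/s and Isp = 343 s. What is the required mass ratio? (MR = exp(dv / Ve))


Ve = 343 * 9.81 = 3364.83 m/s
MR = exp(2238 / 3364.83) = 1.945

1.945


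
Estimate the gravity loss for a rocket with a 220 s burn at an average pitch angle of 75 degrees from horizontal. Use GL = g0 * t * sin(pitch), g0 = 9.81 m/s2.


GL = 9.81 * 220 * sin(75 deg) = 2085 m/s

2085 m/s


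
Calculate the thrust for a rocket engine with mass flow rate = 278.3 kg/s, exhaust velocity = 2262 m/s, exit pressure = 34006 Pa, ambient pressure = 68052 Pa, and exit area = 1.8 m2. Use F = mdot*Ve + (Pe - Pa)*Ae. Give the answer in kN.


F = 278.3 * 2262 + (34006 - 68052) * 1.8 = 568232.0 N = 568.2 kN

568.2 kN


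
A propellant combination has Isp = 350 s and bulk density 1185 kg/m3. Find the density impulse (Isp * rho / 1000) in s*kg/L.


rho*Isp = 350 * 1185 / 1000 = 415 s*kg/L

415 s*kg/L


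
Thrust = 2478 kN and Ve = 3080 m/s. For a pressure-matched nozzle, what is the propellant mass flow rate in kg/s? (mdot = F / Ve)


mdot = F / Ve = 2478000 / 3080 = 804.5 kg/s

804.5 kg/s


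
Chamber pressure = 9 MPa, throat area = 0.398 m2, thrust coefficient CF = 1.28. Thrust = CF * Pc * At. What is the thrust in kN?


F = 1.28 * 9e6 * 0.398 = 4.5850e+06 N = 4585.0 kN

4585.0 kN


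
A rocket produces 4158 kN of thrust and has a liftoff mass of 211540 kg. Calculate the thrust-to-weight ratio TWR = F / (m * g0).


TWR = 4158000 / (211540 * 9.81) = 2.0

2.0


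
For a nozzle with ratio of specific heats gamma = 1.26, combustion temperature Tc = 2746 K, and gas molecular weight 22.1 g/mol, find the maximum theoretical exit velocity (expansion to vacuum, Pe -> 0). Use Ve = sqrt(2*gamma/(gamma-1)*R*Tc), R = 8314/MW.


R = 8314 / 22.1 = 376.2 J/(kg.K)
Ve = sqrt(2 * 1.26 / (1.26 - 1) * 376.2 * 2746) = 3164 m/s

3164 m/s


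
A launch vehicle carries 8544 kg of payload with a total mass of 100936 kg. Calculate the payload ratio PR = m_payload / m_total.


PR = 8544 / 100936 = 0.0846

0.0846


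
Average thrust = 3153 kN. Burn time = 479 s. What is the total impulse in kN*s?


It = 3153 * 479 = 1510287 kN*s

1510287 kN*s


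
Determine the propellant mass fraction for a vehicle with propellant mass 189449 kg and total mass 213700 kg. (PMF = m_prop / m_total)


PMF = 189449 / 213700 = 0.887

0.887


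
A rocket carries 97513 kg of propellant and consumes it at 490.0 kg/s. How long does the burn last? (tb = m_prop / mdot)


tb = 97513 / 490.0 = 199.0 s

199.0 s


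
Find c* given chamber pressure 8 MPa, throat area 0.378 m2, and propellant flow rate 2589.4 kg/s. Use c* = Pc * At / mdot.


c* = 8e6 * 0.378 / 2589.4 = 1168 m/s

1168 m/s


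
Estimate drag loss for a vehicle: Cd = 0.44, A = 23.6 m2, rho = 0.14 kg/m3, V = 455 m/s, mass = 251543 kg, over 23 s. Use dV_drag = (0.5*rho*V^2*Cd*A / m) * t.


D = 0.5 * 0.14 * 455^2 * 0.44 * 23.6 = 150482.33 N
a = 150482.33 / 251543 = 0.5982 m/s2
dV = 0.5982 * 23 = 13.8 m/s

13.8 m/s


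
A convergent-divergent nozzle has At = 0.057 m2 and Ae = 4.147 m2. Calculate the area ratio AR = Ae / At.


AR = 4.147 / 0.057 = 72.8

72.8


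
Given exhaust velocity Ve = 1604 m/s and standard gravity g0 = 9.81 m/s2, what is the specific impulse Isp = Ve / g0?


Isp = Ve / g0 = 1604 / 9.81 = 163.5 s

163.5 s


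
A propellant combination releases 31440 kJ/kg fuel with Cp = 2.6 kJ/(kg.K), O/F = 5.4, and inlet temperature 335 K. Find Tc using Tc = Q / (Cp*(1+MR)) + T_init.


Tc = 31440 / (2.6 * (1 + 5.4)) + 335 = 2224 K

2224 K


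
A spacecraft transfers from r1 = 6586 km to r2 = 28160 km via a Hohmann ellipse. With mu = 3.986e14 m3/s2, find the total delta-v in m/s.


V1 = sqrt(mu/r1) = 7779.61 m/s
dV1 = V1*(sqrt(2*r2/(r1+r2)) - 1) = 2124.99 m/s
V2 = sqrt(mu/r2) = 3762.29 m/s
dV2 = V2*(1 - sqrt(2*r1/(r1+r2))) = 1445.83 m/s
Total dV = 3571 m/s

3571 m/s


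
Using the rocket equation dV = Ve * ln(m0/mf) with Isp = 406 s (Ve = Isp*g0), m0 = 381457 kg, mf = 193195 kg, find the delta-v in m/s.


Ve = 406 * 9.81 = 3982.86 m/s
dV = 3982.86 * ln(381457/193195) = 2710 m/s

2710 m/s


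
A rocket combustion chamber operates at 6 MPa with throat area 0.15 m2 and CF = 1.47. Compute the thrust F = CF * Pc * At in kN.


F = 1.47 * 6e6 * 0.15 = 1.3230e+06 N = 1323.0 kN

1323.0 kN


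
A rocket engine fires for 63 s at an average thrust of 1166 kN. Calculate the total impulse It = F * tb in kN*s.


It = 1166 * 63 = 73458 kN*s

73458 kN*s


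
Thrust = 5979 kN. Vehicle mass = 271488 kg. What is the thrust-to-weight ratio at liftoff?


TWR = 5979000 / (271488 * 9.81) = 2.24

2.24


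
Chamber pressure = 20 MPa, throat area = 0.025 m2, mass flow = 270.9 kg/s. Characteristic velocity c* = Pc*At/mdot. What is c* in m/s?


c* = 20e6 * 0.025 / 270.9 = 1846 m/s

1846 m/s


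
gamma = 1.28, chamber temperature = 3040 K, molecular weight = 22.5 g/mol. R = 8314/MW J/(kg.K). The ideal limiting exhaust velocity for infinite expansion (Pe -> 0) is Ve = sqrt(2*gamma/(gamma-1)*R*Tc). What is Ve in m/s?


R = 8314 / 22.5 = 369.51 J/(kg.K)
Ve = sqrt(2 * 1.28 / (1.28 - 1) * 369.51 * 3040) = 3205 m/s

3205 m/s


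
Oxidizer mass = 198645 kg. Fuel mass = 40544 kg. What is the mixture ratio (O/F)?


MR = 198645 / 40544 = 4.9

4.9


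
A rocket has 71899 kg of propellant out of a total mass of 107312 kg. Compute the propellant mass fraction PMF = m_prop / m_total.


PMF = 71899 / 107312 = 0.67

0.67


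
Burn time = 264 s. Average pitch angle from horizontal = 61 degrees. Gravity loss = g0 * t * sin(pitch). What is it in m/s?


GL = 9.81 * 264 * sin(61 deg) = 2265 m/s

2265 m/s


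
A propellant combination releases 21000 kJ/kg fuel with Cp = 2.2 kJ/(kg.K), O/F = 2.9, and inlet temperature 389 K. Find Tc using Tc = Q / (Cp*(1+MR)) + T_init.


Tc = 21000 / (2.2 * (1 + 2.9)) + 389 = 2837 K

2837 K


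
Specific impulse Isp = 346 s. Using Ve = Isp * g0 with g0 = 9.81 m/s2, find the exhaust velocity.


Ve = Isp * g0 = 346 * 9.81 = 3394.3 m/s

3394.3 m/s


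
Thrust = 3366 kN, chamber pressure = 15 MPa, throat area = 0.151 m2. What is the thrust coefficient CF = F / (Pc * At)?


CF = 3366000 / (15e6 * 0.151) = 1.49

1.49


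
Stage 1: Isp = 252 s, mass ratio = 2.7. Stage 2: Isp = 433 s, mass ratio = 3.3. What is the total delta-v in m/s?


dV1 = 252 * 9.81 * ln(2.7) = 2455.4 m/s
dV2 = 433 * 9.81 * ln(3.3) = 5071.5 m/s
Total dV = 2455.4 + 5071.5 = 7526.9 m/s ~ 7527 m/s

7527 m/s


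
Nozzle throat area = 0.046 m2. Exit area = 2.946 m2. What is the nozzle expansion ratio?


AR = 2.946 / 0.046 = 64.0

64.0


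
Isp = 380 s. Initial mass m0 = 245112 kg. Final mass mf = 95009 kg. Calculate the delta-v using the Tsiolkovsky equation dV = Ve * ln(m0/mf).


Ve = 380 * 9.81 = 3727.8 m/s
dV = 3727.8 * ln(245112/95009) = 3533 m/s

3533 m/s


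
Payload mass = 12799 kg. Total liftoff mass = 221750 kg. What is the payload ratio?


PR = 12799 / 221750 = 0.0577

0.0577


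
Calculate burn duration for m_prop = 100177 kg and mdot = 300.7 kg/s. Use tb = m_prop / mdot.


tb = 100177 / 300.7 = 333.1 s

333.1 s


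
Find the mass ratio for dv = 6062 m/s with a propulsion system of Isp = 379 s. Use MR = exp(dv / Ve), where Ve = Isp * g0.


Ve = 379 * 9.81 = 3717.99 m/s
MR = exp(6062 / 3717.99) = 5.106

5.106


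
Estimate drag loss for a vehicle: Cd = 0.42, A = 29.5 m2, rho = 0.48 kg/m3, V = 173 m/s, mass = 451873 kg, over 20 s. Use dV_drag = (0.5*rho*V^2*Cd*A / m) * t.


D = 0.5 * 0.48 * 173^2 * 0.42 * 29.5 = 88996.87 N
a = 88996.87 / 451873 = 0.197 m/s2
dV = 0.197 * 20 = 3.9 m/s

3.9 m/s


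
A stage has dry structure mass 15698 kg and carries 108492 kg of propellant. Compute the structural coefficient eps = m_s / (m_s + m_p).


eps = 15698 / (15698 + 108492) = 0.1264

0.1264


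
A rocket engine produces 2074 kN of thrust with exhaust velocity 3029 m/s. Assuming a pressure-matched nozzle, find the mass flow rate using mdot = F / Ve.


mdot = F / Ve = 2074000 / 3029 = 684.7 kg/s

684.7 kg/s


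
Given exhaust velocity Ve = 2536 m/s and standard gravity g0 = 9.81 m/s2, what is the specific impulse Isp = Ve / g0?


Isp = Ve / g0 = 2536 / 9.81 = 258.5 s

258.5 s


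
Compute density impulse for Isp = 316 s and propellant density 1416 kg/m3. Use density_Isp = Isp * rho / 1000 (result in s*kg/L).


rho*Isp = 316 * 1416 / 1000 = 447 s*kg/L

447 s*kg/L


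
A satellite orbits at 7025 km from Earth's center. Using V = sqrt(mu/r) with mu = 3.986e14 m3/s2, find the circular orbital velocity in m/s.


V = sqrt(3.986e14 / 7025000) = 7533 m/s

7533 m/s


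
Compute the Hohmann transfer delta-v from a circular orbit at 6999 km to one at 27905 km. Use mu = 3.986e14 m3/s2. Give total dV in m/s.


V1 = sqrt(mu/r1) = 7546.59 m/s
dV1 = V1*(sqrt(2*r2/(r1+r2)) - 1) = 1996.06 m/s
V2 = sqrt(mu/r2) = 3779.44 m/s
dV2 = V2*(1 - sqrt(2*r1/(r1+r2))) = 1386.0 m/s
Total dV = 3382 m/s

3382 m/s


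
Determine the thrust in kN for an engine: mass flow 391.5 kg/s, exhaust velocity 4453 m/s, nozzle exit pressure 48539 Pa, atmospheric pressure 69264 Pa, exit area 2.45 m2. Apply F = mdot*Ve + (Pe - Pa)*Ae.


F = 391.5 * 4453 + (48539 - 69264) * 2.45 = 1.6926e+06 N = 1692.6 kN

1692.6 kN


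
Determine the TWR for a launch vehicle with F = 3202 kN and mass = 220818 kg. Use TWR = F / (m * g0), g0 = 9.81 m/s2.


TWR = 3202000 / (220818 * 9.81) = 1.48

1.48


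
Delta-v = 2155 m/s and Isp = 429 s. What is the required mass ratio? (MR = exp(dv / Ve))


Ve = 429 * 9.81 = 4208.49 m/s
MR = exp(2155 / 4208.49) = 1.669

1.669


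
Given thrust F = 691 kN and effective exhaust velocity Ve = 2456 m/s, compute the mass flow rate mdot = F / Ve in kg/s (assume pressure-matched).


mdot = F / Ve = 691000 / 2456 = 281.4 kg/s

281.4 kg/s


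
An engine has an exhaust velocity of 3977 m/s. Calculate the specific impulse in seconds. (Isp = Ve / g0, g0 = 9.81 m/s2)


Isp = Ve / g0 = 3977 / 9.81 = 405.4 s

405.4 s


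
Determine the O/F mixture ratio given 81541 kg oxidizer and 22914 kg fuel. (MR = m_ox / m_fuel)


MR = 81541 / 22914 = 3.56

3.56


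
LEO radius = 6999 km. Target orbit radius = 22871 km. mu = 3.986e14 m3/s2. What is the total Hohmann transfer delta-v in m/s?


V1 = sqrt(mu/r1) = 7546.59 m/s
dV1 = V1*(sqrt(2*r2/(r1+r2)) - 1) = 1792.2 m/s
V2 = sqrt(mu/r2) = 4174.71 m/s
dV2 = V2*(1 - sqrt(2*r1/(r1+r2))) = 1316.84 m/s
Total dV = 3109 m/s

3109 m/s


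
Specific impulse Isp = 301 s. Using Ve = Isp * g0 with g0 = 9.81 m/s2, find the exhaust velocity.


Ve = Isp * g0 = 301 * 9.81 = 2952.8 m/s

2952.8 m/s


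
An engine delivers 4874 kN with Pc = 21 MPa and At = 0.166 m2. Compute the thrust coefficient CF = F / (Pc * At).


CF = 4874000 / (21e6 * 0.166) = 1.4

1.4


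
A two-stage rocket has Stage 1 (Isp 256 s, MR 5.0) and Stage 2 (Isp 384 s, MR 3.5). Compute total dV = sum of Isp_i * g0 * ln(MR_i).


dV1 = 256 * 9.81 * ln(5.0) = 4041.9 m/s
dV2 = 384 * 9.81 * ln(3.5) = 4719.2 m/s
Total dV = 4041.9 + 4719.2 = 8761.1 m/s ~ 8761 m/s

8761 m/s


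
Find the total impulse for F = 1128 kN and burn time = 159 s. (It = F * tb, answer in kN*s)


It = 1128 * 159 = 179352 kN*s

179352 kN*s


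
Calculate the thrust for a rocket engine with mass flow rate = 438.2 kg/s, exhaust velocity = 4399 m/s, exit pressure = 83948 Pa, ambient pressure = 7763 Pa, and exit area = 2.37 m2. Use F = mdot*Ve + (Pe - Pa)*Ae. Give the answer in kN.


F = 438.2 * 4399 + (83948 - 7763) * 2.37 = 2.1082e+06 N = 2108.2 kN

2108.2 kN


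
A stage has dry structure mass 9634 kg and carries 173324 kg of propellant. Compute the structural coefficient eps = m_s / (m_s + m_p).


eps = 9634 / (9634 + 173324) = 0.0527

0.0527


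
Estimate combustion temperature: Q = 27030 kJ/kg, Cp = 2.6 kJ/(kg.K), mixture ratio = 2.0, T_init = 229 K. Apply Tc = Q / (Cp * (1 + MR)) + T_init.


Tc = 27030 / (2.6 * (1 + 2.0)) + 229 = 3694 K

3694 K


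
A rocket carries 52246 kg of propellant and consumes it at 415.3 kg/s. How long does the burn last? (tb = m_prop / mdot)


tb = 52246 / 415.3 = 125.8 s

125.8 s


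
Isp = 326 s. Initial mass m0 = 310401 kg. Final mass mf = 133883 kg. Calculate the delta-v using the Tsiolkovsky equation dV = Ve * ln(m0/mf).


Ve = 326 * 9.81 = 3198.06 m/s
dV = 3198.06 * ln(310401/133883) = 2689 m/s

2689 m/s


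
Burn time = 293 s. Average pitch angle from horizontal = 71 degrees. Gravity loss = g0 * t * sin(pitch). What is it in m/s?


GL = 9.81 * 293 * sin(71 deg) = 2718 m/s

2718 m/s


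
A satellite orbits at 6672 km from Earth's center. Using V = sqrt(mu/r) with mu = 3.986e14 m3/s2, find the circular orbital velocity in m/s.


V = sqrt(3.986e14 / 6672000) = 7729 m/s

7729 m/s


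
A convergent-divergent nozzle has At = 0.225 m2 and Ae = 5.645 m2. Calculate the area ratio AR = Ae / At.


AR = 5.645 / 0.225 = 25.1

25.1


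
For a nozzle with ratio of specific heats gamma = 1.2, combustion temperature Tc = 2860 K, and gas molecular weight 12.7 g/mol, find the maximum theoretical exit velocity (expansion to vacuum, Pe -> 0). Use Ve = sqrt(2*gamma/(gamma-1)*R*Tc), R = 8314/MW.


R = 8314 / 12.7 = 654.65 J/(kg.K)
Ve = sqrt(2 * 1.2 / (1.2 - 1) * 654.65 * 2860) = 4740 m/s

4740 m/s


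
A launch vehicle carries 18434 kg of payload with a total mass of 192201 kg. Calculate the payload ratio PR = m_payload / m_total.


PR = 18434 / 192201 = 0.0959

0.0959


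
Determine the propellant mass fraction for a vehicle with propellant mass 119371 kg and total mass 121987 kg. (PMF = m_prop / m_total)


PMF = 119371 / 121987 = 0.979

0.979


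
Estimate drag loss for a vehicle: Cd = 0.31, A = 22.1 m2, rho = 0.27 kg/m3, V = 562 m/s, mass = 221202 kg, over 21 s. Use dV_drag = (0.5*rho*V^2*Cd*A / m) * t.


D = 0.5 * 0.27 * 562^2 * 0.31 * 22.1 = 292119.38 N
a = 292119.38 / 221202 = 1.3206 m/s2
dV = 1.3206 * 21 = 27.7 m/s

27.7 m/s


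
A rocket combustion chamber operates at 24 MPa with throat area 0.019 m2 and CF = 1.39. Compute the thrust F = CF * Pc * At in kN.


F = 1.39 * 24e6 * 0.019 = 633840.0 N = 633.8 kN

633.8 kN


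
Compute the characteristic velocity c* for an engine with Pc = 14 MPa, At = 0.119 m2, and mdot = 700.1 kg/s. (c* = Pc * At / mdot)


c* = 14e6 * 0.119 / 700.1 = 2380 m/s

2380 m/s


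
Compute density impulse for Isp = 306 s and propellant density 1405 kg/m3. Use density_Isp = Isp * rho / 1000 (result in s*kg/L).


rho*Isp = 306 * 1405 / 1000 = 430 s*kg/L

430 s*kg/L


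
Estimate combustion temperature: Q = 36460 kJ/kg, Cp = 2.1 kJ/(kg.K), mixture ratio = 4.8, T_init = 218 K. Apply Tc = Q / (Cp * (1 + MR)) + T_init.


Tc = 36460 / (2.1 * (1 + 4.8)) + 218 = 3211 K

3211 K


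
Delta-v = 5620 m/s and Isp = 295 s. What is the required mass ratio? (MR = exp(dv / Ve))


Ve = 295 * 9.81 = 2893.95 m/s
MR = exp(5620 / 2893.95) = 6.973

6.973


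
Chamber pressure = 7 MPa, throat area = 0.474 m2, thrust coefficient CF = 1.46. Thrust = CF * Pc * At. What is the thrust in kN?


F = 1.46 * 7e6 * 0.474 = 4.8443e+06 N = 4844.3 kN

4844.3 kN


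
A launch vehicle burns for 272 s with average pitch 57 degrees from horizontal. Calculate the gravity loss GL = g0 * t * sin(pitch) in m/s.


GL = 9.81 * 272 * sin(57 deg) = 2238 m/s

2238 m/s


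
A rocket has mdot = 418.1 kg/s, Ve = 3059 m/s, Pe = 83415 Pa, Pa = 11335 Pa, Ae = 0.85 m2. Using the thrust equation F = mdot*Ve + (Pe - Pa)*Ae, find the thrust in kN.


F = 418.1 * 3059 + (83415 - 11335) * 0.85 = 1.3402e+06 N = 1340.2 kN

1340.2 kN


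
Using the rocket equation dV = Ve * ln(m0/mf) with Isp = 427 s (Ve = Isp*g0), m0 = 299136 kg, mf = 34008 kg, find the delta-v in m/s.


Ve = 427 * 9.81 = 4188.87 m/s
dV = 4188.87 * ln(299136/34008) = 9108 m/s

9108 m/s


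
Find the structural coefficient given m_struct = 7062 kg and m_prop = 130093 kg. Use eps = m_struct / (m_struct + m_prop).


eps = 7062 / (7062 + 130093) = 0.0515

0.0515


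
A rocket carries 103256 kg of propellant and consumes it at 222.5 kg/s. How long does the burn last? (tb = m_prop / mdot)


tb = 103256 / 222.5 = 464.1 s

464.1 s


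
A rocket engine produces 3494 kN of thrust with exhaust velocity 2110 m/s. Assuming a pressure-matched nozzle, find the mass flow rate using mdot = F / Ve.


mdot = F / Ve = 3494000 / 2110 = 1655.9 kg/s

1655.9 kg/s


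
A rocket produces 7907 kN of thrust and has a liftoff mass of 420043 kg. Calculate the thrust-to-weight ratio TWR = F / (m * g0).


TWR = 7907000 / (420043 * 9.81) = 1.92

1.92


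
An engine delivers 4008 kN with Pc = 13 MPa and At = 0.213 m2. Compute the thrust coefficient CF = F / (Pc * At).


CF = 4008000 / (13e6 * 0.213) = 1.45

1.45


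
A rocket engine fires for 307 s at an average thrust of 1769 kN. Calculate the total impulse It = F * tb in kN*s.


It = 1769 * 307 = 543083 kN*s

543083 kN*s


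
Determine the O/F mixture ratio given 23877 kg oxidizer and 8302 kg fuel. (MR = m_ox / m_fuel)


MR = 23877 / 8302 = 2.88

2.88


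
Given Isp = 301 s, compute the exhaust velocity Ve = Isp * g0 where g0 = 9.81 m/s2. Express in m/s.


Ve = Isp * g0 = 301 * 9.81 = 2952.8 m/s

2952.8 m/s


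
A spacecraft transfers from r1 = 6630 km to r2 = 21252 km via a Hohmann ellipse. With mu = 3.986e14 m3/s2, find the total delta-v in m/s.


V1 = sqrt(mu/r1) = 7753.75 m/s
dV1 = V1*(sqrt(2*r2/(r1+r2)) - 1) = 1819.62 m/s
V2 = sqrt(mu/r2) = 4330.81 m/s
dV2 = V2*(1 - sqrt(2*r1/(r1+r2))) = 1344.2 m/s
Total dV = 3164 m/s

3164 m/s


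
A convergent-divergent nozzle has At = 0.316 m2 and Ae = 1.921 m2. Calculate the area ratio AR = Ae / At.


AR = 1.921 / 0.316 = 6.1

6.1


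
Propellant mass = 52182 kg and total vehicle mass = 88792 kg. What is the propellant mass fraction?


PMF = 52182 / 88792 = 0.588

0.588


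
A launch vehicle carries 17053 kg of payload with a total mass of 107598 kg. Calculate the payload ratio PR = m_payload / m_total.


PR = 17053 / 107598 = 0.1585

0.1585


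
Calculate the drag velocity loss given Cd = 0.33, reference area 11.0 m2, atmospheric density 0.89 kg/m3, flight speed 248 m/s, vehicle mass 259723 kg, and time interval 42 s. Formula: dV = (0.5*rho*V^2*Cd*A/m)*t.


D = 0.5 * 0.89 * 248^2 * 0.33 * 11.0 = 99350.49 N
a = 99350.49 / 259723 = 0.3825 m/s2
dV = 0.3825 * 42 = 16.1 m/s

16.1 m/s


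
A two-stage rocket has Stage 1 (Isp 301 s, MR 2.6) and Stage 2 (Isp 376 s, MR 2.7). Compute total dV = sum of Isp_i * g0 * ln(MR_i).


dV1 = 301 * 9.81 * ln(2.6) = 2821.4 m/s
dV2 = 376 * 9.81 * ln(2.7) = 3663.7 m/s
Total dV = 2821.4 + 3663.7 = 6485.1 m/s ~ 6485 m/s

6485 m/s


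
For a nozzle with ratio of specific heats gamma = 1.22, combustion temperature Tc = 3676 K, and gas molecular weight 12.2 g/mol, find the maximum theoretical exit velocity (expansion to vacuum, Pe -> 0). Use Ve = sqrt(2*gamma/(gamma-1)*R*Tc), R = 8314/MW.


R = 8314 / 12.2 = 681.48 J/(kg.K)
Ve = sqrt(2 * 1.22 / (1.22 - 1) * 681.48 * 3676) = 5271 m/s

5271 m/s


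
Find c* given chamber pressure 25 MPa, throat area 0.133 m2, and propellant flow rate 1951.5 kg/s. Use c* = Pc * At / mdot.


c* = 25e6 * 0.133 / 1951.5 = 1704 m/s

1704 m/s


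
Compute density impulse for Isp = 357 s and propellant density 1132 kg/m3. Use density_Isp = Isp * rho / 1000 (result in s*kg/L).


rho*Isp = 357 * 1132 / 1000 = 404 s*kg/L

404 s*kg/L


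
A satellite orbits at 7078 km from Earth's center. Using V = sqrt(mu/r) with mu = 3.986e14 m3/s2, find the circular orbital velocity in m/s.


V = sqrt(3.986e14 / 7078000) = 7504 m/s

7504 m/s


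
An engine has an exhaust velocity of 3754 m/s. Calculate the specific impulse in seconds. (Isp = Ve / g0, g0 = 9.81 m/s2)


Isp = Ve / g0 = 3754 / 9.81 = 382.7 s

382.7 s


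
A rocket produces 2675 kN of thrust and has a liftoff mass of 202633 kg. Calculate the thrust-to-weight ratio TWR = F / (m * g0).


TWR = 2675000 / (202633 * 9.81) = 1.35

1.35


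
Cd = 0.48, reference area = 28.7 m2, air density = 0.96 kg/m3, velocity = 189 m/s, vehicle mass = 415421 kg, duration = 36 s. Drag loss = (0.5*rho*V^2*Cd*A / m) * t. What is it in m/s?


D = 0.5 * 0.96 * 189^2 * 0.48 * 28.7 = 236204.4 N
a = 236204.4 / 415421 = 0.5686 m/s2
dV = 0.5686 * 36 = 20.5 m/s

20.5 m/s


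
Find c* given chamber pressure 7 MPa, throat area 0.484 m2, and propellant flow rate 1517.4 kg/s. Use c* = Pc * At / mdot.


c* = 7e6 * 0.484 / 1517.4 = 2233 m/s

2233 m/s


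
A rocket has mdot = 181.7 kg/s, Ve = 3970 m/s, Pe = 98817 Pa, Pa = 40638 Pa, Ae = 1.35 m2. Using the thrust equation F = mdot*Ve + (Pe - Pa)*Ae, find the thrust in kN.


F = 181.7 * 3970 + (98817 - 40638) * 1.35 = 799891.0 N = 799.9 kN

799.9 kN


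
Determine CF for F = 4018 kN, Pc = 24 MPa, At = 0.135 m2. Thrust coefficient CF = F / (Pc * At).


CF = 4018000 / (24e6 * 0.135) = 1.24

1.24


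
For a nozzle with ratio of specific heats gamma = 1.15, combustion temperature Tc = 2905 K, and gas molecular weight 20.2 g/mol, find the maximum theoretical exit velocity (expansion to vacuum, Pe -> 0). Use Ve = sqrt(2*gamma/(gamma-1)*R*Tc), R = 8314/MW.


R = 8314 / 20.2 = 411.58 J/(kg.K)
Ve = sqrt(2 * 1.15 / (1.15 - 1) * 411.58 * 2905) = 4282 m/s

4282 m/s


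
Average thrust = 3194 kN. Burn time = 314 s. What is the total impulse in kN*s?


It = 3194 * 314 = 1002916 kN*s

1002916 kN*s


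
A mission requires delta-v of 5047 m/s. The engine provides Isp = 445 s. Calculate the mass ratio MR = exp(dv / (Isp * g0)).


Ve = 445 * 9.81 = 4365.45 m/s
MR = exp(5047 / 4365.45) = 3.178

3.178


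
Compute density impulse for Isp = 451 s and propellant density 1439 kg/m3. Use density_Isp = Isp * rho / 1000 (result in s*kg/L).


rho*Isp = 451 * 1439 / 1000 = 649 s*kg/L

649 s*kg/L


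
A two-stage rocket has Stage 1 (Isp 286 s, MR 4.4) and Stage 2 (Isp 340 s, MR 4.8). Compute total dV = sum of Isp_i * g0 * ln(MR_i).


dV1 = 286 * 9.81 * ln(4.4) = 4156.9 m/s
dV2 = 340 * 9.81 * ln(4.8) = 5232.0 m/s
Total dV = 4156.9 + 5232.0 = 9388.9 m/s ~ 9389 m/s

9389 m/s


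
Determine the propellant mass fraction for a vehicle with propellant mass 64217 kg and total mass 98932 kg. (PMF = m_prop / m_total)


PMF = 64217 / 98932 = 0.649

0.649


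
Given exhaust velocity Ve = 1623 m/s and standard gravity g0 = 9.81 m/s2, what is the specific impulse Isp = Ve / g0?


Isp = Ve / g0 = 1623 / 9.81 = 165.4 s

165.4 s


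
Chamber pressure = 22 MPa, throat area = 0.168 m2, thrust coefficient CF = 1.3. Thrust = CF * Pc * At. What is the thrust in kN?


F = 1.3 * 22e6 * 0.168 = 4.8048e+06 N = 4804.8 kN

4804.8 kN


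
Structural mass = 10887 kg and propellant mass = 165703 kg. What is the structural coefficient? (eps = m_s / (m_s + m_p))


eps = 10887 / (10887 + 165703) = 0.0617

0.0617


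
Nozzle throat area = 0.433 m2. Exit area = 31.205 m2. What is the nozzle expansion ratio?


AR = 31.205 / 0.433 = 72.1

72.1


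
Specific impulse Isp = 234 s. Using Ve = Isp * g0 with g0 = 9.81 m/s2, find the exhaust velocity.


Ve = Isp * g0 = 234 * 9.81 = 2295.5 m/s

2295.5 m/s


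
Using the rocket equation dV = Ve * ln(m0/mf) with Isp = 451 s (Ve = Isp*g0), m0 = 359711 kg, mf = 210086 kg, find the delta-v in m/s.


Ve = 451 * 9.81 = 4424.31 m/s
dV = 4424.31 * ln(359711/210086) = 2379 m/s

2379 m/s


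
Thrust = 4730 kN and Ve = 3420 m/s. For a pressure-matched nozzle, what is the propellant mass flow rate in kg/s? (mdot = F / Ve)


mdot = F / Ve = 4730000 / 3420 = 1383.0 kg/s

1383.0 kg/s


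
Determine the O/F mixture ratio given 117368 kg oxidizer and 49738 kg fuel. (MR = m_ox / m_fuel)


MR = 117368 / 49738 = 2.36

2.36


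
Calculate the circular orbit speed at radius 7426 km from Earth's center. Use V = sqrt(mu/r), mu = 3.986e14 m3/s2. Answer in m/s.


V = sqrt(3.986e14 / 7426000) = 7326 m/s

7326 m/s


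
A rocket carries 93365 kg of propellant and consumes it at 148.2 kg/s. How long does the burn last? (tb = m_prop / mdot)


tb = 93365 / 148.2 = 630.0 s

630.0 s


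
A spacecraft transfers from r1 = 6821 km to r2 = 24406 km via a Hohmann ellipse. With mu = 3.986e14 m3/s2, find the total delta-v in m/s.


V1 = sqrt(mu/r1) = 7644.42 m/s
dV1 = V1*(sqrt(2*r2/(r1+r2)) - 1) = 1913.05 m/s
V2 = sqrt(mu/r2) = 4041.29 m/s
dV2 = V2*(1 - sqrt(2*r1/(r1+r2))) = 1370.17 m/s
Total dV = 3283 m/s

3283 m/s


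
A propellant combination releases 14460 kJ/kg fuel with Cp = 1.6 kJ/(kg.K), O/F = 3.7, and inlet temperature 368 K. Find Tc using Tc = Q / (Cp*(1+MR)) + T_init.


Tc = 14460 / (1.6 * (1 + 3.7)) + 368 = 2291 K

2291 K


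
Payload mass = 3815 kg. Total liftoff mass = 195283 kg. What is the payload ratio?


PR = 3815 / 195283 = 0.0195

0.0195


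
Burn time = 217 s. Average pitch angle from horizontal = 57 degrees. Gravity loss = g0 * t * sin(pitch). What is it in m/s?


GL = 9.81 * 217 * sin(57 deg) = 1785 m/s

1785 m/s


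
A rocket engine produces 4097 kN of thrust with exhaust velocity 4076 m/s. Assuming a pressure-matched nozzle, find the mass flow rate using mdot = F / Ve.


mdot = F / Ve = 4097000 / 4076 = 1005.2 kg/s

1005.2 kg/s


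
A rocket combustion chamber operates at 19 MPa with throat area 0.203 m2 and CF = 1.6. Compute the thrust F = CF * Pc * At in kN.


F = 1.6 * 19e6 * 0.203 = 6.1712e+06 N = 6171.2 kN

6171.2 kN


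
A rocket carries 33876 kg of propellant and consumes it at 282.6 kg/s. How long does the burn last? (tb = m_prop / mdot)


tb = 33876 / 282.6 = 119.9 s

119.9 s


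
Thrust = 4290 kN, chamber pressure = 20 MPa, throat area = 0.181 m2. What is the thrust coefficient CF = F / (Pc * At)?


CF = 4290000 / (20e6 * 0.181) = 1.19

1.19


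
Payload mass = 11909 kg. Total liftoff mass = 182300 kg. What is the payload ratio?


PR = 11909 / 182300 = 0.0653

0.0653


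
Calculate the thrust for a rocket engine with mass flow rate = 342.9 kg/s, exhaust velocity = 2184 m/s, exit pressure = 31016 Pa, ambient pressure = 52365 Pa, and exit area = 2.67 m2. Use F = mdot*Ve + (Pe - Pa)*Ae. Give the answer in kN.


F = 342.9 * 2184 + (31016 - 52365) * 2.67 = 691892.0 N = 691.9 kN

691.9 kN


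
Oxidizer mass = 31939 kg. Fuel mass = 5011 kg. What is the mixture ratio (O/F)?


MR = 31939 / 5011 = 6.37

6.37


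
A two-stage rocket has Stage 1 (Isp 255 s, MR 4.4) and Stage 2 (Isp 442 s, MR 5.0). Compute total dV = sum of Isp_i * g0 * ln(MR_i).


dV1 = 255 * 9.81 * ln(4.4) = 3706.3 m/s
dV2 = 442 * 9.81 * ln(5.0) = 6978.6 m/s
Total dV = 3706.3 + 6978.6 = 10684.9 m/s ~ 10685 m/s

10685 m/s


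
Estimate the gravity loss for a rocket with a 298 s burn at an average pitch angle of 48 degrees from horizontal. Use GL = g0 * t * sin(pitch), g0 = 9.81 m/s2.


GL = 9.81 * 298 * sin(48 deg) = 2172 m/s

2172 m/s


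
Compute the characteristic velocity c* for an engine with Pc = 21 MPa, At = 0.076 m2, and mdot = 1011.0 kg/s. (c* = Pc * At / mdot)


c* = 21e6 * 0.076 / 1011.0 = 1579 m/s

1579 m/s


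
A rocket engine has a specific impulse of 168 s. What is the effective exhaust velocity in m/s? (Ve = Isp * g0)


Ve = Isp * g0 = 168 * 9.81 = 1648.1 m/s

1648.1 m/s


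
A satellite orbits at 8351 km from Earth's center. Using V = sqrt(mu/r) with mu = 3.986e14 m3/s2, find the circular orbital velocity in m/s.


V = sqrt(3.986e14 / 8351000) = 6909 m/s

6909 m/s


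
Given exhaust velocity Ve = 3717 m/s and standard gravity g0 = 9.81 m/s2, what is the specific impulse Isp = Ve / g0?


Isp = Ve / g0 = 3717 / 9.81 = 378.9 s

378.9 s


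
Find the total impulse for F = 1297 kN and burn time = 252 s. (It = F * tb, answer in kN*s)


It = 1297 * 252 = 326844 kN*s

326844 kN*s


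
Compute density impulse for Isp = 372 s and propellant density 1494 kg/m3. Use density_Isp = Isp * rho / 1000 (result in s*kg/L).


rho*Isp = 372 * 1494 / 1000 = 556 s*kg/L

556 s*kg/L


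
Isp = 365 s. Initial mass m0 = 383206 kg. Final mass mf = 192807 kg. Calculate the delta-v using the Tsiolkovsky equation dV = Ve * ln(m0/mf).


Ve = 365 * 9.81 = 3580.65 m/s
dV = 3580.65 * ln(383206/192807) = 2459 m/s

2459 m/s


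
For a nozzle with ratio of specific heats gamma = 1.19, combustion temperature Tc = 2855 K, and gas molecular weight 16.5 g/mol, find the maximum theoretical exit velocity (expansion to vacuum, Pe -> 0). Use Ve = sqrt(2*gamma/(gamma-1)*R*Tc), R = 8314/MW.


R = 8314 / 16.5 = 503.88 J/(kg.K)
Ve = sqrt(2 * 1.19 / (1.19 - 1) * 503.88 * 2855) = 4245 m/s

4245 m/s


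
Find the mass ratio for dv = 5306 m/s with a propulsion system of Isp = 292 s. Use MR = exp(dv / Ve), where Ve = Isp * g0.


Ve = 292 * 9.81 = 2864.52 m/s
MR = exp(5306 / 2864.52) = 6.375

6.375


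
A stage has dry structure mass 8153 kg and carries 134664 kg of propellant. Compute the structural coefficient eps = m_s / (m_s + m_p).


eps = 8153 / (8153 + 134664) = 0.0571

0.0571


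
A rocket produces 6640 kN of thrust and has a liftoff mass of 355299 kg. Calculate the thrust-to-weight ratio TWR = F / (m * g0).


TWR = 6640000 / (355299 * 9.81) = 1.91

1.91


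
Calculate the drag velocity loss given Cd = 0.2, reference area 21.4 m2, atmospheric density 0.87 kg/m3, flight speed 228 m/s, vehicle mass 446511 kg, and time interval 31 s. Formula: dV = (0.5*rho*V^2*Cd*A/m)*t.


D = 0.5 * 0.87 * 228^2 * 0.2 * 21.4 = 96783.81 N
a = 96783.81 / 446511 = 0.2168 m/s2
dV = 0.2168 * 31 = 6.7 m/s

6.7 m/s


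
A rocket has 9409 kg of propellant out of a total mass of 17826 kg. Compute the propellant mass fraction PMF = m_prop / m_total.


PMF = 9409 / 17826 = 0.528

0.528


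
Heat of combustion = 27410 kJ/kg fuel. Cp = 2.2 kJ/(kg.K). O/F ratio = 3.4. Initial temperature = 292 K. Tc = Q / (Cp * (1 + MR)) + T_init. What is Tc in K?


Tc = 27410 / (2.2 * (1 + 3.4)) + 292 = 3124 K

3124 K


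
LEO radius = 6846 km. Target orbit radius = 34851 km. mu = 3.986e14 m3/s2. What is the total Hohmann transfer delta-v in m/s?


V1 = sqrt(mu/r1) = 7630.45 m/s
dV1 = V1*(sqrt(2*r2/(r1+r2)) - 1) = 2235.08 m/s
V2 = sqrt(mu/r2) = 3381.9 m/s
dV2 = V2*(1 - sqrt(2*r1/(r1+r2))) = 1443.95 m/s
Total dV = 3679 m/s

3679 m/s


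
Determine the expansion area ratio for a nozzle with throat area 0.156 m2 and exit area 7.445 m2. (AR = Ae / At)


AR = 7.445 / 0.156 = 47.7

47.7


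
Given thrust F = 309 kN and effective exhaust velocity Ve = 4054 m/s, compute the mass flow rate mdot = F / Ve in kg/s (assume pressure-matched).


mdot = F / Ve = 309000 / 4054 = 76.2 kg/s

76.2 kg/s


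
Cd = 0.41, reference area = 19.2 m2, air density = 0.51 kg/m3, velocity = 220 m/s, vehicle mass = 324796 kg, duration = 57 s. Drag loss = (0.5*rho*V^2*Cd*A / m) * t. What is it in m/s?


D = 0.5 * 0.51 * 220^2 * 0.41 * 19.2 = 97156.22 N
a = 97156.22 / 324796 = 0.2991 m/s2
dV = 0.2991 * 57 = 17.1 m/s

17.1 m/s


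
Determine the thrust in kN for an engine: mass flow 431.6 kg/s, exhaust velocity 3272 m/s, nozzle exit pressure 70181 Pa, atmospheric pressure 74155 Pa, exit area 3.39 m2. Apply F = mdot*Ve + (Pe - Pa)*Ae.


F = 431.6 * 3272 + (70181 - 74155) * 3.39 = 1.3987e+06 N = 1398.7 kN

1398.7 kN


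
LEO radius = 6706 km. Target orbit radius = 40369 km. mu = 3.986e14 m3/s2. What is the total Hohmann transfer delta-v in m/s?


V1 = sqrt(mu/r1) = 7709.69 m/s
dV1 = V1*(sqrt(2*r2/(r1+r2)) - 1) = 2387.04 m/s
V2 = sqrt(mu/r2) = 3142.28 m/s
dV2 = V2*(1 - sqrt(2*r1/(r1+r2))) = 1465.03 m/s
Total dV = 3852 m/s

3852 m/s


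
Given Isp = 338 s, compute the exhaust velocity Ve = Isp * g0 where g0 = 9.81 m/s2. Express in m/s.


Ve = Isp * g0 = 338 * 9.81 = 3315.8 m/s

3315.8 m/s


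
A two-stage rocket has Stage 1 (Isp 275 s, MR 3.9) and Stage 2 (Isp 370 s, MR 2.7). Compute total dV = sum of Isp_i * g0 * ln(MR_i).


dV1 = 275 * 9.81 * ln(3.9) = 3671.6 m/s
dV2 = 370 * 9.81 * ln(2.7) = 3605.2 m/s
Total dV = 3671.6 + 3605.2 = 7276.8 m/s ~ 7277 m/s

7277 m/s


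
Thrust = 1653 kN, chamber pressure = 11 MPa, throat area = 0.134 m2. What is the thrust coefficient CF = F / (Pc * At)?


CF = 1653000 / (11e6 * 0.134) = 1.12

1.12


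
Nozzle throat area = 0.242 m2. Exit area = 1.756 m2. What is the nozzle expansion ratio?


AR = 1.756 / 0.242 = 7.3

7.3


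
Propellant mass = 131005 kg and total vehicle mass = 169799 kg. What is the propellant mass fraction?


PMF = 131005 / 169799 = 0.772

0.772


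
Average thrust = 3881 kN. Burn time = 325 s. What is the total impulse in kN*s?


It = 3881 * 325 = 1261325 kN*s

1261325 kN*s


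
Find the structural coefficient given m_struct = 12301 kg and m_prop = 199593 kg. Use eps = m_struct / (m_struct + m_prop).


eps = 12301 / (12301 + 199593) = 0.0581

0.0581


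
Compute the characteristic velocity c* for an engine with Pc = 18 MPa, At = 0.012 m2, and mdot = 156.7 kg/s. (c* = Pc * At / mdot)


c* = 18e6 * 0.012 / 156.7 = 1378 m/s

1378 m/s


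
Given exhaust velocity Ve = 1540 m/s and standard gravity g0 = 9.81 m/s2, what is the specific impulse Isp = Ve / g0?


Isp = Ve / g0 = 1540 / 9.81 = 157.0 s

157.0 s


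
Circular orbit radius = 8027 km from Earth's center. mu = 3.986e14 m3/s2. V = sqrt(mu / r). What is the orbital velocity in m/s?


V = sqrt(3.986e14 / 8027000) = 7047 m/s

7047 m/s


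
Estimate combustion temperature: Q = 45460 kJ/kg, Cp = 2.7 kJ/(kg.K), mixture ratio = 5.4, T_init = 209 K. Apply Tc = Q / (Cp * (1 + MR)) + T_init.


Tc = 45460 / (2.7 * (1 + 5.4)) + 209 = 2840 K

2840 K


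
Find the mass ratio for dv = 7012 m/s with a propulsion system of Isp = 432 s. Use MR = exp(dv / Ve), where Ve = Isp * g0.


Ve = 432 * 9.81 = 4237.92 m/s
MR = exp(7012 / 4237.92) = 5.231

5.231


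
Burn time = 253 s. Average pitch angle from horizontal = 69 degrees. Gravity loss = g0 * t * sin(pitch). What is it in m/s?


GL = 9.81 * 253 * sin(69 deg) = 2317 m/s

2317 m/s


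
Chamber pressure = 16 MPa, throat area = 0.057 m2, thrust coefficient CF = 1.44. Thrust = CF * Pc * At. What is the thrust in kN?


F = 1.44 * 16e6 * 0.057 = 1.3133e+06 N = 1313.3 kN

1313.3 kN


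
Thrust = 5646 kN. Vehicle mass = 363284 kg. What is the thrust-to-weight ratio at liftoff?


TWR = 5646000 / (363284 * 9.81) = 1.58

1.58


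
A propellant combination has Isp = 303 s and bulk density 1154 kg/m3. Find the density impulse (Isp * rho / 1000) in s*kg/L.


rho*Isp = 303 * 1154 / 1000 = 350 s*kg/L

350 s*kg/L


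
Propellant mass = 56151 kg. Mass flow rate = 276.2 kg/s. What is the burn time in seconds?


tb = 56151 / 276.2 = 203.3 s

203.3 s


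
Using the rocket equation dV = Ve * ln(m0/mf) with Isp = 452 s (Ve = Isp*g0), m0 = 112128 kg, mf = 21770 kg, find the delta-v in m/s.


Ve = 452 * 9.81 = 4434.12 m/s
dV = 4434.12 * ln(112128/21770) = 7268 m/s

7268 m/s


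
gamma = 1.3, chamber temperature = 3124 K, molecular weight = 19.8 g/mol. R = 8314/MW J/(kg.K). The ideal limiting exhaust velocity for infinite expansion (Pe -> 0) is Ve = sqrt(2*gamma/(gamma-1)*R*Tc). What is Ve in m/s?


R = 8314 / 19.8 = 419.9 J/(kg.K)
Ve = sqrt(2 * 1.3 / (1.3 - 1) * 419.9 * 3124) = 3372 m/s

3372 m/s


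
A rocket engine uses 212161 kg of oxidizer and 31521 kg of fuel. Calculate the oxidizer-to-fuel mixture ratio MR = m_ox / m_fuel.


MR = 212161 / 31521 = 6.73

6.73


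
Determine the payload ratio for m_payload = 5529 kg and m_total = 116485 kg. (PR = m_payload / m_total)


PR = 5529 / 116485 = 0.0475

0.0475


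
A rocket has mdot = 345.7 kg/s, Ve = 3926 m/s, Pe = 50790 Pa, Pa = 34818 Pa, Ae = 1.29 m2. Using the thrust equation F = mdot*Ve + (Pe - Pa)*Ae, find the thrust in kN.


F = 345.7 * 3926 + (50790 - 34818) * 1.29 = 1.3778e+06 N = 1377.8 kN

1377.8 kN


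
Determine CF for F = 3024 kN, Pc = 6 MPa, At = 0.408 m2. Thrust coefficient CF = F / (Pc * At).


CF = 3024000 / (6e6 * 0.408) = 1.24

1.24


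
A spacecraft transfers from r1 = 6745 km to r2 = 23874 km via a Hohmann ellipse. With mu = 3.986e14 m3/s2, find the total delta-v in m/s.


V1 = sqrt(mu/r1) = 7687.37 m/s
dV1 = V1*(sqrt(2*r2/(r1+r2)) - 1) = 1912.38 m/s
V2 = sqrt(mu/r2) = 4086.07 m/s
dV2 = V2*(1 - sqrt(2*r1/(r1+r2))) = 1373.9 m/s
Total dV = 3286 m/s

3286 m/s


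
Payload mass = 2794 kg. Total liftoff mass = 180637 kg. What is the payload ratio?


PR = 2794 / 180637 = 0.0155

0.0155


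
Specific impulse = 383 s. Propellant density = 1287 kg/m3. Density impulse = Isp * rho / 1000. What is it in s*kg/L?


rho*Isp = 383 * 1287 / 1000 = 493 s*kg/L

493 s*kg/L


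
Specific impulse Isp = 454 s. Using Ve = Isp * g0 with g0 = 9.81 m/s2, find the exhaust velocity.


Ve = Isp * g0 = 454 * 9.81 = 4453.7 m/s

4453.7 m/s


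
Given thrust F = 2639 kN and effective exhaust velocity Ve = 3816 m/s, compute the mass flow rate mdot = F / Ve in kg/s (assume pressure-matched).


mdot = F / Ve = 2639000 / 3816 = 691.6 kg/s

691.6 kg/s


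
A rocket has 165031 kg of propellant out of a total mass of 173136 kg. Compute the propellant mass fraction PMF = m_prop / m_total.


PMF = 165031 / 173136 = 0.953

0.953
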